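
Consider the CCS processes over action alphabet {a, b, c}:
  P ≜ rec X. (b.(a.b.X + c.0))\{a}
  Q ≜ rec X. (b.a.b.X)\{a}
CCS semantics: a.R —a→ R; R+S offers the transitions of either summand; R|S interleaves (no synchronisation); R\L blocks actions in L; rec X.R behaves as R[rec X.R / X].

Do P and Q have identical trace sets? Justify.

NO — witness ⟨bc⟩

LTS(P): 3 reachable states
  p0 = rec X. (b.(a.b.X + c.0))\{a} | =b=> p1
  p1 = (a.b.(rec X. (b.(a.b.X + c.0))\{a}) + c.0)\{a} | =c=> p2
  p2 = 0\{a} | (no moves)
LTS(Q): 2 reachable states
  q0 = rec X. (b.a.b.X)\{a} | =b=> q1
  q1 = (a.b.(rec X. (b.a.b.X)\{a}))\{a} | (no moves)
Executing bc from P (initial set {p0}):
  step 1 (b): {p1}
  step 2 (c): {p2}
  — P admits the full trace.
Executing bc from Q (initial set {q0}):
  step 1 (b): {q1}
  step 2 (c): no successor for Q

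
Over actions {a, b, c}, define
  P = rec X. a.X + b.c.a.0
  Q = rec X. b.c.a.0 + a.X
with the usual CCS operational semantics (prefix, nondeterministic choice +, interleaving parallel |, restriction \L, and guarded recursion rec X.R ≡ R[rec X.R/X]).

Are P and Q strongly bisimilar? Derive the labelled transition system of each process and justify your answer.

Reachable graph of P (4 states):
  m0 = rec X. a.X + b.c.a.0 → --a--▸ m0, --b--▸ m1
  m1 = c.a.0 → --c--▸ m2
  m2 = a.0 → --a--▸ m3
  m3 = 0 → (no moves)
Reachable graph of Q (4 states):
  n0 = rec X. b.c.a.0 + a.X → --a--▸ n0, --b--▸ n1
  n1 = c.a.0 → --c--▸ n2
  n2 = a.0 → --a--▸ n3
  n3 = 0 → (no moves)
Coarsest stable partition (strong bisimilarity classes):
  B0 = {m0, n0}
  B1 = {m1, n1}
  B2 = {m2, n2}
  B3 = {m3, n3}
m0 ∈ B0, n0 ∈ B0 → same block

P ~ Q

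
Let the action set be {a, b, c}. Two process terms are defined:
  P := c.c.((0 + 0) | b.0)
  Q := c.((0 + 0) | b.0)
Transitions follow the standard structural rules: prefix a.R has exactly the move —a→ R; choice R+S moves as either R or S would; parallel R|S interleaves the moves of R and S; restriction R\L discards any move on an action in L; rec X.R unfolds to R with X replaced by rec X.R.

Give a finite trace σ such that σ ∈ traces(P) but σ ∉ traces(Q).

cc

Reachable graph of P (4 states):
  p0 = c.c.((0 + 0) | b.0) → —c→ p1
  p1 = c.((0 + 0) | b.0) → —c→ p2
  p2 = (0 + 0) | b.0 → —b→ p3
  p3 = (0 + 0) | 0 → (no moves)
Reachable graph of Q (3 states):
  q0 = c.((0 + 0) | b.0) → —c→ q1
  q1 = (0 + 0) | b.0 → —b→ q2
  q2 = (0 + 0) | 0 → (no moves)
Trace ⟨cc⟩ through P, begin at {p0}:
  [1] c ⇒ {p1}
  [2] c ⇒ {p2}
  — P admits the full trace.
Trace ⟨cc⟩ through Q, begin at {q0}:
  [1] c ⇒ {q1}
  [2] c ⇒ ∅  — Q cannot continue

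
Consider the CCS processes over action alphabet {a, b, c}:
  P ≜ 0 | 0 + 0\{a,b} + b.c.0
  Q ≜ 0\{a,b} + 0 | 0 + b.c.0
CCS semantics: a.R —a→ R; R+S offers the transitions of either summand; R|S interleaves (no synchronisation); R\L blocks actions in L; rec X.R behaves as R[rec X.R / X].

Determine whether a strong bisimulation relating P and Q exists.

P ~ Q

LTS(P): 3 reachable states
  p0 = 0 | 0 + 0\{a,b} + b.c.0 ⊢ -b-> p1
  p1 = c.0 ⊢ -c-> p2
  p2 = 0 ⊢ deadlocked
LTS(Q): 3 reachable states
  q0 = 0\{a,b} + 0 | 0 + b.c.0 ⊢ -b-> q1
  q1 = c.0 ⊢ -c-> q2
  q2 = 0 ⊢ deadlocked
Coarsest stable partition (strong bisimilarity classes):
  B0 = {p0, q0}
  B1 = {p1, q1}
  B2 = {p2, q2}
p0 ∈ B0, q0 ∈ B0 → same block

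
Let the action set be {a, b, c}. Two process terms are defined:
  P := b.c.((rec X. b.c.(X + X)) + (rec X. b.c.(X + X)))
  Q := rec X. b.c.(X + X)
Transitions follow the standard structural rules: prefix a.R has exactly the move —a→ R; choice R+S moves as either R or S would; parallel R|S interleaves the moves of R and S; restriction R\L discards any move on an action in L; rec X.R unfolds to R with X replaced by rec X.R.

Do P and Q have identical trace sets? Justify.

LTS(P): 3 reachable states
  s0 = b.c.((rec X. b.c.(X + X)) + (rec X. b.c.(X + X))) ⊢ --b--▸ s1
  s1 = c.((rec X. b.c.(X + X)) + (rec X. b.c.(X + X))) ⊢ --c--▸ s2
  s2 = (rec X. b.c.(X + X)) + (rec X. b.c.(X + X)) ⊢ --b--▸ s1
LTS(Q): 3 reachable states
  t0 = rec X. b.c.(X + X) ⊢ --b--▸ t1
  t1 = c.((rec X. b.c.(X + X)) + (rec X. b.c.(X + X))) ⊢ --c--▸ t2
  t2 = (rec X. b.c.(X + X)) + (rec X. b.c.(X + X)) ⊢ --b--▸ t1
Bisimilarity quotient blocks:
  B0 = {s0, s2, t0, t2}
  B1 = {s1, t1}
s0 ∈ B0, t0 ∈ B0 → same block
Bisimilar ⇒ trace-equivalent.

trace-equivalent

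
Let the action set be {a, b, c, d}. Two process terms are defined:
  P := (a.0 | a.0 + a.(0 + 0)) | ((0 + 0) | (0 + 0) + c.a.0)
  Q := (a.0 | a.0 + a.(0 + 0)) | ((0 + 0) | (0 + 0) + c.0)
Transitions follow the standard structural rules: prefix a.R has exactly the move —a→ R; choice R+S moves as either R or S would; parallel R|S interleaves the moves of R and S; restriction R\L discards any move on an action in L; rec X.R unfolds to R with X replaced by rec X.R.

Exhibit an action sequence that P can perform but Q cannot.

P's transition system — 15 states:
  p0 = (a.0 | a.0 + a.(0 + 0)) | ((0 + 0) | (0 + 0) + c.a.0) → —a→ p1, —a→ p2, —a→ p3, —c→ p4
  p1 = (0 + 0) | ((0 + 0) | (0 + 0) + c.a.0) → —c→ p5
  p2 = 0 | a.0 | ((0 + 0) | (0 + 0) + c.a.0) → —a→ p6, —c→ p7
  p3 = a.0 | 0 | ((0 + 0) | (0 + 0) + c.a.0) → —a→ p6, —c→ p8
  p4 = (a.0 | a.0 + a.(0 + 0)) | a.0 → —a→ p5, —a→ p7, —a→ p8, —a→ p9
  p5 = (0 + 0) | a.0 → —a→ p10
  p6 = 0 | 0 | ((0 + 0) | (0 + 0) + c.a.0) → —c→ p11
  p7 = 0 | a.0 | a.0 → —a→ p11, —a→ p12
  p8 = a.0 | 0 | a.0 → —a→ p11, —a→ p13
  p9 = (a.0 | a.0 + a.(0 + 0)) | 0 → —a→ p10, —a→ p12, —a→ p13
  p10 = (0 + 0) | 0 → ·
  p11 = 0 | 0 | a.0 → —a→ p14
  p12 = 0 | a.0 | 0 → —a→ p14
  p13 = a.0 | 0 | 0 → —a→ p14
  p14 = 0 | 0 | 0 → ·
Q's transition system — 10 states:
  q0 = (a.0 | a.0 + a.(0 + 0)) | ((0 + 0) | (0 + 0) + c.0) → —a→ q1, —a→ q2, —a→ q3, —c→ q4
  q1 = (0 + 0) | ((0 + 0) | (0 + 0) + c.0) → —c→ q5
  q2 = 0 | a.0 | ((0 + 0) | (0 + 0) + c.0) → —a→ q6, —c→ q7
  q3 = a.0 | 0 | ((0 + 0) | (0 + 0) + c.0) → —a→ q6, —c→ q8
  q4 = (a.0 | a.0 + a.(0 + 0)) | 0 → —a→ q5, —a→ q7, —a→ q8
  q5 = (0 + 0) | 0 → ·
  q6 = 0 | 0 | ((0 + 0) | (0 + 0) + c.0) → —c→ q9
  q7 = 0 | a.0 | 0 → —a→ q9
  q8 = a.0 | 0 | 0 → —a→ q9
  q9 = 0 | 0 | 0 → ·
Executing aaca from P (initial set {p0}):
  step 1 (a): {p1, p2, p3}
  step 2 (a): {p6}
  step 3 (c): {p11}
  step 4 (a): {p14}
  P completes σ.
Executing aaca from Q (initial set {q0}):
  step 1 (a): {q1, q2, q3}
  step 2 (a): {q6}
  step 3 (c): {q9}
  step 4 (a): ∅ (Q stuck)

aaca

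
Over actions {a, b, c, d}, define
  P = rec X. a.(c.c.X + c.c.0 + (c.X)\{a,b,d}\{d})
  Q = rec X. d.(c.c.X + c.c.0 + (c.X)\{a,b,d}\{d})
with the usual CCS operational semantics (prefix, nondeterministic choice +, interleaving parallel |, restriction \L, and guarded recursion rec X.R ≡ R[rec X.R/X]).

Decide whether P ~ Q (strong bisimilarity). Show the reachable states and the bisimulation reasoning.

not bisimilar

LTS(P): 6 reachable states
  p0 = rec X. a.(c.c.X + c.c.0 + (c.X)\{a,b,d}\{d}) ⊢ —a→ p1
  p1 = c.c.(rec X. a.(c.c.X + c.c.0 + (c.X)\{a,b,d}\{d})) + c.c.0 + (c.(rec X. a.(c.c.X + c.c.0 + (c.X)\{a,b,d}\{d})))\{a,b,d}\{d} ⊢ —c→ p2, —c→ p3, —c→ p4
  p2 = (rec X. a.(c.c.X + c.c.0 + (c.X)\{a,b,d}\{d}))\{a,b,d}\{d} ⊢ (no moves)
  p3 = c.(rec X. a.(c.c.X + c.c.0 + (c.X)\{a,b,d}\{d})) ⊢ —c→ p0
  p4 = c.0 ⊢ —c→ p5
  p5 = 0 ⊢ (no moves)
LTS(Q): 6 reachable states
  q0 = rec X. d.(c.c.X + c.c.0 + (c.X)\{a,b,d}\{d}) ⊢ —d→ q1
  q1 = c.c.(rec X. d.(c.c.X + c.c.0 + (c.X)\{a,b,d}\{d})) + c.c.0 + (c.(rec X. d.(c.c.X + c.c.0 + (c.X)\{a,b,d}\{d})))\{a,b,d}\{d} ⊢ —c→ q2, —c→ q3, —c→ q4
  q2 = (rec X. d.(c.c.X + c.c.0 + (c.X)\{a,b,d}\{d}))\{a,b,d}\{d} ⊢ (no moves)
  q3 = c.(rec X. d.(c.c.X + c.c.0 + (c.X)\{a,b,d}\{d})) ⊢ —c→ q0
  q4 = c.0 ⊢ —c→ q5
  q5 = 0 ⊢ (no moves)
Coarsest stable partition (strong bisimilarity classes):
  B0 = {p0}
  B1 = {p1}
  B2 = {p3}
  B3 = {p4, q4}
  B4 = {p2, p5, q2, q5}
  B5 = {q0}
  B6 = {q1}
  B7 = {q3}
p0 ∈ B0, q0 ∈ B5 → different blocks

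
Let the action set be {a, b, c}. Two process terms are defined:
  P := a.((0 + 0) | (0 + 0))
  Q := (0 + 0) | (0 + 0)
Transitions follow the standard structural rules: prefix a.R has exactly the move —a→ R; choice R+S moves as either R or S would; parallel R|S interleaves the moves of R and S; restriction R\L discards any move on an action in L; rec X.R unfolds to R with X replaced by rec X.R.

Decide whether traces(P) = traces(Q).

trace-distinct — witness ⟨a⟩

Reachable graph of P (2 states):
  p0 = a.((0 + 0) | (0 + 0)) | -a-> p1
  p1 = (0 + 0) | (0 + 0) | ·
Reachable graph of Q (1 states):
  q0 = (0 + 0) | (0 + 0) | ·
Trace ⟨a⟩ through P, begin at {p0}:
  step 1 (a): {p1}
  ✓ P
Trace ⟨a⟩ through Q, begin at {q0}:
  step 1 (a): ∅ (Q stuck)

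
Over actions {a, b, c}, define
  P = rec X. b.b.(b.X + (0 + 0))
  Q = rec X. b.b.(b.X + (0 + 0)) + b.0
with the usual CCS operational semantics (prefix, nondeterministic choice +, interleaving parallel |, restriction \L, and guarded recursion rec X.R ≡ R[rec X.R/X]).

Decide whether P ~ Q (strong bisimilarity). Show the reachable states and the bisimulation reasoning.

LTS(P): 3 reachable states
  s0 = rec X. b.b.(b.X + (0 + 0)) has moves —b→ s1
  s1 = b.(b.(rec X. b.b.(b.X + (0 + 0))) + (0 + 0)) has moves —b→ s2
  s2 = b.(rec X. b.b.(b.X + (0 + 0))) + (0 + 0) has moves —b→ s0
LTS(Q): 4 reachable states
  t0 = rec X. b.b.(b.X + (0 + 0)) + b.0 has moves —b→ t1, —b→ t2
  t1 = 0 has moves stopped
  t2 = b.(b.(rec X. b.b.(b.X + (0 + 0)) + b.0) + (0 + 0)) has moves —b→ t3
  t3 = b.(rec X. b.b.(b.X + (0 + 0)) + b.0) + (0 + 0) has moves —b→ t0
Coarsest stable partition (strong bisimilarity classes):
  B0 = {s0, s1, s2}
  B1 = {t0}
  B2 = {t2}
  B3 = {t3}
  B4 = {t1}
s0 ∈ B0, t0 ∈ B1 → different blocks

P ≁ Q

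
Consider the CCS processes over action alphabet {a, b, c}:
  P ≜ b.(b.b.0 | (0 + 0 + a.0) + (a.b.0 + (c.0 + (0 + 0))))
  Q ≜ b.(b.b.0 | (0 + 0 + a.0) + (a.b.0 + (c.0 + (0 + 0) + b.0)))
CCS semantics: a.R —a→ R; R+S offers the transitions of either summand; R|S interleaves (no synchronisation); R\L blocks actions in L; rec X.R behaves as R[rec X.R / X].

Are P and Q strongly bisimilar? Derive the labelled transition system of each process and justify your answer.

P's transition system — 9 states:
  m0 = b.(b.b.0 | (0 + 0 + a.0) + (a.b.0 + (c.0 + (0 + 0)))) :: -b-> m1
  m1 = b.b.0 | (0 + 0 + a.0) + (a.b.0 + (c.0 + (0 + 0))) :: -a-> m2, -a-> m3, -b-> m4, -c-> m5
  m2 = b.0 :: -b-> m5
  m3 = b.b.0 | 0 :: -b-> m6
  m4 = b.0 | (0 + 0 + a.0) :: -a-> m6, -b-> m7
  m5 = 0 :: ∅
  m6 = b.0 | 0 :: -b-> m8
  m7 = 0 | (0 + 0 + a.0) :: -a-> m8
  m8 = 0 | 0 :: ∅
Q's transition system — 9 states:
  n0 = b.(b.b.0 | (0 + 0 + a.0) + (a.b.0 + (c.0 + (0 + 0) + b.0))) :: -b-> n1
  n1 = b.b.0 | (0 + 0 + a.0) + (a.b.0 + (c.0 + (0 + 0) + b.0)) :: -a-> n2, -a-> n3, -b-> n4, -b-> n5, -c-> n4
  n2 = b.0 :: -b-> n4
  n3 = b.b.0 | 0 :: -b-> n6
  n4 = 0 :: ∅
  n5 = b.0 | (0 + 0 + a.0) :: -a-> n6, -b-> n7
  n6 = b.0 | 0 :: -b-> n8
  n7 = 0 | (0 + 0 + a.0) :: -a-> n8
  n8 = 0 | 0 :: ∅
Coarsest stable partition (strong bisimilarity classes):
  B0 = {m0}
  B1 = {m1}
  B2 = {m3, n3}
  B3 = {m2, m6, n2, n6}
  B4 = {m5, m8, n4, n8}
  B5 = {m4, n5}
  B6 = {m7, n7}
  B7 = {n0}
  B8 = {n1}
m0 ∈ B0, n0 ∈ B7 → different blocks

not bisimilar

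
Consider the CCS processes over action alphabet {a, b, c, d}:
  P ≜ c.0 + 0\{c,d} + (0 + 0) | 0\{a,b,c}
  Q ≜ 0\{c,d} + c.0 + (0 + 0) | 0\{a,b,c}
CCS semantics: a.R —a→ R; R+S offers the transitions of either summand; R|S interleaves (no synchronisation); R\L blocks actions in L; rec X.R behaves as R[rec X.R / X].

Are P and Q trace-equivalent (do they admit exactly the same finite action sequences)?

YES

P's transition system — 2 states:
  s0 = c.0 + 0\{c,d} + (0 + 0) | 0\{a,b,c} ⊢ =c=> s1
  s1 = 0 ⊢ stopped
Q's transition system — 2 states:
  t0 = 0\{c,d} + c.0 + (0 + 0) | 0\{a,b,c} ⊢ =c=> t1
  t1 = 0 ⊢ stopped
Partition-refinement fixed point:
  B0 = {s0, t0}
  B1 = {s1, t1}
s0 ∈ B0, t0 ∈ B0 → same block
Bisimilar ⇒ trace-equivalent.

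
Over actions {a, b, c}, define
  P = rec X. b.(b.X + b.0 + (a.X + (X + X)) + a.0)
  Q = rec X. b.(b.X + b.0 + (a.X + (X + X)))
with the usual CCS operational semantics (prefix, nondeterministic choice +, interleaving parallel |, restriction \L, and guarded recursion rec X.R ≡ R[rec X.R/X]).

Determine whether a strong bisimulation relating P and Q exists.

NO

P's transition system — 3 states:
  u0 = rec X. b.(b.X + b.0 + (a.X + (X + X)) + a.0) ⊢ —b→ u1
  u1 = b.(rec X. b.(b.X + b.0 + (a.X + (X + X)) + a.0)) + b.0 + (a.(rec X. b.(b.X + b.0 + (a.X + (X + X)) + a.0)) + ((rec X. b.(b.X + b.0 + (a.X + (X + X)) + a.0)) + (rec X. b.(b.X + b.0 + (a.X + (X + X)) + a.0)))) + a.0 ⊢ —a→ u0, —a→ u2, —b→ u0, —b→ u1, —b→ u2
  u2 = 0 ⊢ ·
Q's transition system — 3 states:
  v0 = rec X. b.(b.X + b.0 + (a.X + (X + X))) ⊢ —b→ v1
  v1 = b.(rec X. b.(b.X + b.0 + (a.X + (X + X)))) + b.0 + (a.(rec X. b.(b.X + b.0 + (a.X + (X + X)))) + ((rec X. b.(b.X + b.0 + (a.X + (X + X)))) + (rec X. b.(b.X + b.0 + (a.X + (X + X)))))) ⊢ —a→ v0, —b→ v0, —b→ v1, —b→ v2
  v2 = 0 ⊢ ·
Partition-refinement fixed point:
  B0 = {u0}
  B1 = {u1}
  B2 = {u2, v2}
  B3 = {v0}
  B4 = {v1}
u0 ∈ B0, v0 ∈ B3 → different blocks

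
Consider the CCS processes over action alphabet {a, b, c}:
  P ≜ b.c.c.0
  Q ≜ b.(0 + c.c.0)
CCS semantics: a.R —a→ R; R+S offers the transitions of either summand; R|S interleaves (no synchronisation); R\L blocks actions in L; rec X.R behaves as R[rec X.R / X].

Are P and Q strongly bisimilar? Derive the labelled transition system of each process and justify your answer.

Reachable graph of P (4 states):
  s0 = b.c.c.0 | =b=> s1
  s1 = c.c.0 | =c=> s2
  s2 = c.0 | =c=> s3
  s3 = 0 | ∅
Reachable graph of Q (4 states):
  t0 = b.(0 + c.c.0) | =b=> t1
  t1 = 0 + c.c.0 | =c=> t2
  t2 = c.0 | =c=> t3
  t3 = 0 | ∅
Bisimilarity quotient blocks:
  B0 = {s0, t0}
  B1 = {s1, t1}
  B2 = {s2, t2}
  B3 = {s3, t3}
s0 ∈ B0, t0 ∈ B0 → same block

YES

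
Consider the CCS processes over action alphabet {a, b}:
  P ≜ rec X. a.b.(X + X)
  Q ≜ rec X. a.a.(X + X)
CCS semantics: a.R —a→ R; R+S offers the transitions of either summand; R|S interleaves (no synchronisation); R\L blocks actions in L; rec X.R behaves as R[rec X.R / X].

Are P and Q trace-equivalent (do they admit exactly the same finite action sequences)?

NO — witness ⟨ab⟩

P's transition system — 3 states:
  p0 = rec X. a.b.(X + X) → ··a··> p1
  p1 = b.((rec X. a.b.(X + X)) + (rec X. a.b.(X + X))) → ··b··> p2
  p2 = (rec X. a.b.(X + X)) + (rec X. a.b.(X + X)) → ··a··> p1
Q's transition system — 3 states:
  q0 = rec X. a.a.(X + X) → ··a··> q1
  q1 = a.((rec X. a.a.(X + X)) + (rec X. a.a.(X + X))) → ··a··> q2
  q2 = (rec X. a.a.(X + X)) + (rec X. a.a.(X + X)) → ··a··> q1
Run σ = ⟨ab⟩ on P: start {p0}
  step 1 (a): {p1}
  step 2 (b): {p2}
  ✓ P
Run σ = ⟨ab⟩ on Q: start {q0}
  step 1 (a): {q1}
  step 2 (b): no successor for Q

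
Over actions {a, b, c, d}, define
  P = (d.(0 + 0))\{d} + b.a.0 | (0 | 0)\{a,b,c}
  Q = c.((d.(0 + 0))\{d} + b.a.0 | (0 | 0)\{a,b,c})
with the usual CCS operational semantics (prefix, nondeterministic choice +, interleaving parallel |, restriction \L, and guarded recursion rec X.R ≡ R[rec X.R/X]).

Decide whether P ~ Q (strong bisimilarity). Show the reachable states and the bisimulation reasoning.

not bisimilar

P's transition system — 3 states:
  s0 = (d.(0 + 0))\{d} + b.a.0 | (0 | 0)\{a,b,c} has moves =b=> s1
  s1 = a.0 | (0 | 0)\{a,b,c} has moves =a=> s2
  s2 = 0 | (0 | 0)\{a,b,c} has moves ·
Q's transition system — 4 states:
  t0 = c.((d.(0 + 0))\{d} + b.a.0 | (0 | 0)\{a,b,c}) has moves =c=> t1
  t1 = (d.(0 + 0))\{d} + b.a.0 | (0 | 0)\{a,b,c} has moves =b=> t2
  t2 = a.0 | (0 | 0)\{a,b,c} has moves =a=> t3
  t3 = 0 | (0 | 0)\{a,b,c} has moves ·
Coarsest stable partition (strong bisimilarity classes):
  B0 = {s0, t1}
  B1 = {s1, t2}
  B2 = {s2, t3}
  B3 = {t0}
s0 ∈ B0, t0 ∈ B3 → different blocks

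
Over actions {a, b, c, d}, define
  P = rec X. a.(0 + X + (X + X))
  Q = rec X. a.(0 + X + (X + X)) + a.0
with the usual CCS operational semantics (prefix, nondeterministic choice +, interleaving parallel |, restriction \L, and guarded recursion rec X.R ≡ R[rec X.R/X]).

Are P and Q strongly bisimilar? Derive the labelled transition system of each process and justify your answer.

NO

LTS(P): 2 reachable states
  p0 = rec X. a.(0 + X + (X + X)) ⊢ --a--▸ p1
  p1 = 0 + (rec X. a.(0 + X + (X + X))) + ((rec X. a.(0 + X + (X + X))) + (rec X. a.(0 + X + (X + X)))) ⊢ --a--▸ p1
LTS(Q): 3 reachable states
  q0 = rec X. a.(0 + X + (X + X)) + a.0 ⊢ --a--▸ q1, --a--▸ q2
  q1 = 0 ⊢ deadlocked
  q2 = 0 + (rec X. a.(0 + X + (X + X)) + a.0) + ((rec X. a.(0 + X + (X + X)) + a.0) + (rec X. a.(0 + X + (X + X)) + a.0)) ⊢ --a--▸ q1, --a--▸ q2
Partition-refinement fixed point:
  B0 = {p0, p1}
  B1 = {q0, q2}
  B2 = {q1}
p0 ∈ B0, q0 ∈ B1 → different blocks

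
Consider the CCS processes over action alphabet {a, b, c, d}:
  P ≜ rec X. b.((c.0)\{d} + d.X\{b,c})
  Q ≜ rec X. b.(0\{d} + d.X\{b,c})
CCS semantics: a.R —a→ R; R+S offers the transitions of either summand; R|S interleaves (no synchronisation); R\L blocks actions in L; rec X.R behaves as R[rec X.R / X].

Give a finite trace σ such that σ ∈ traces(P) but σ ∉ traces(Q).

bc

Reachable graph of P (4 states):
  s0 = rec X. b.((c.0)\{d} + d.X\{b,c}) :: -b-> s1
  s1 = (c.0)\{d} + d.(rec X. b.((c.0)\{d} + d.X\{b,c}))\{b,c} :: -c-> s2, -d-> s3
  s2 = 0\{d} :: stopped
  s3 = (rec X. b.((c.0)\{d} + d.X\{b,c}))\{b,c} :: stopped
Reachable graph of Q (3 states):
  t0 = rec X. b.(0\{d} + d.X\{b,c}) :: -b-> t1
  t1 = 0\{d} + d.(rec X. b.(0\{d} + d.X\{b,c}))\{b,c} :: -d-> t2
  t2 = (rec X. b.(0\{d} + d.X\{b,c}))\{b,c} :: stopped
Executing bc from P (initial set {s0}):
  [1] b ⇒ {s1}
  [2] c ⇒ {s2}
  ✓ P
Executing bc from Q (initial set {t0}):
  [1] b ⇒ {t1}
  [2] c ⇒ ∅ (Q stuck)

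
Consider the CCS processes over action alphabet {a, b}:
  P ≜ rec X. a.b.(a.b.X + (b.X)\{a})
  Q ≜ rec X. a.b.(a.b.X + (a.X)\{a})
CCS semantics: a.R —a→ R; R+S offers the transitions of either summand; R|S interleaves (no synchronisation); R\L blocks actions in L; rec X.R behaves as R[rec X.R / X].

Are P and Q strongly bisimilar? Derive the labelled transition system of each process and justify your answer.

NO

Reachable graph of P (5 states):
  p0 = rec X. a.b.(a.b.X + (b.X)\{a}) | ··a··> p1
  p1 = b.(a.b.(rec X. a.b.(a.b.X + (b.X)\{a})) + (b.(rec X. a.b.(a.b.X + (b.X)\{a})))\{a}) | ··b··> p2
  p2 = a.b.(rec X. a.b.(a.b.X + (b.X)\{a})) + (b.(rec X. a.b.(a.b.X + (b.X)\{a})))\{a} | ··a··> p3, ··b··> p4
  p3 = b.(rec X. a.b.(a.b.X + (b.X)\{a})) | ··b··> p0
  p4 = (rec X. a.b.(a.b.X + (b.X)\{a}))\{a} | stopped
Reachable graph of Q (4 states):
  q0 = rec X. a.b.(a.b.X + (a.X)\{a}) | ··a··> q1
  q1 = b.(a.b.(rec X. a.b.(a.b.X + (a.X)\{a})) + (a.(rec X. a.b.(a.b.X + (a.X)\{a})))\{a}) | ··b··> q2
  q2 = a.b.(rec X. a.b.(a.b.X + (a.X)\{a})) + (a.(rec X. a.b.(a.b.X + (a.X)\{a})))\{a} | ··a··> q3
  q3 = b.(rec X. a.b.(a.b.X + (a.X)\{a})) | ··b··> q0
Bisimilarity quotient blocks:
  B0 = {p0}
  B1 = {p1}
  B2 = {p2}
  B3 = {p3}
  B4 = {p4}
  B5 = {q0, q2}
  B6 = {q1, q3}
p0 ∈ B0, q0 ∈ B5 → different blocks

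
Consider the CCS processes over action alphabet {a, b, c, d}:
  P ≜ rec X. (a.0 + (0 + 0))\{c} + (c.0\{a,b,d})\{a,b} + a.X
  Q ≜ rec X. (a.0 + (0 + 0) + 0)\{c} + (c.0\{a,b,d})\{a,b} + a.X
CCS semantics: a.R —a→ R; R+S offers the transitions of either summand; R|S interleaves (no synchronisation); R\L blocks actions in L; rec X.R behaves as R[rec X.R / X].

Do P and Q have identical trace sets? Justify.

Reachable graph of P (3 states):
  p0 = rec X. (a.0 + (0 + 0))\{c} + (c.0\{a,b,d})\{a,b} + a.X has moves —a→ p0, —a→ p1, —c→ p2
  p1 = 0\{c} has moves (no moves)
  p2 = 0\{a,b,d}\{a,b} has moves (no moves)
Reachable graph of Q (3 states):
  q0 = rec X. (a.0 + (0 + 0) + 0)\{c} + (c.0\{a,b,d})\{a,b} + a.X has moves —a→ q0, —a→ q1, —c→ q2
  q1 = 0\{c} has moves (no moves)
  q2 = 0\{a,b,d}\{a,b} has moves (no moves)
Bisimilarity quotient blocks:
  B0 = {p0, q0}
  B1 = {p1, p2, q1, q2}
p0 ∈ B0, q0 ∈ B0 → same block
Bisimilar ⇒ trace-equivalent.

YES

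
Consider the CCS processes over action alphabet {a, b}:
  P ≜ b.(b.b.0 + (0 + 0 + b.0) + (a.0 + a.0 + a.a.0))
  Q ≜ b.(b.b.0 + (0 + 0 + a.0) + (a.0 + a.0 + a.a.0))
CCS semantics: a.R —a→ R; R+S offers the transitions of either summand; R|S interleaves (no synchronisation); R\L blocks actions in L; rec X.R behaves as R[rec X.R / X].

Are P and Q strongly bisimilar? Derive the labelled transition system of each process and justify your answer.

LTS(P): 5 reachable states
  m0 = b.(b.b.0 + (0 + 0 + b.0) + (a.0 + a.0 + a.a.0)) has moves --b--▸ m1
  m1 = b.b.0 + (0 + 0 + b.0) + (a.0 + a.0 + a.a.0) has moves --a--▸ m2, --a--▸ m3, --b--▸ m2, --b--▸ m4
  m2 = 0 has moves ∅
  m3 = a.0 has moves --a--▸ m2
  m4 = b.0 has moves --b--▸ m2
LTS(Q): 5 reachable states
  n0 = b.(b.b.0 + (0 + 0 + a.0) + (a.0 + a.0 + a.a.0)) has moves --b--▸ n1
  n1 = b.b.0 + (0 + 0 + a.0) + (a.0 + a.0 + a.a.0) has moves --a--▸ n2, --a--▸ n3, --b--▸ n4
  n2 = 0 has moves ∅
  n3 = a.0 has moves --a--▸ n2
  n4 = b.0 has moves --b--▸ n2
Partition-refinement fixed point:
  B0 = {m0}
  B1 = {m1}
  B2 = {m2, n2}
  B3 = {m4, n4}
  B4 = {m3, n3}
  B5 = {n0}
  B6 = {n1}
m0 ∈ B0, n0 ∈ B5 → different blocks

P ≁ Q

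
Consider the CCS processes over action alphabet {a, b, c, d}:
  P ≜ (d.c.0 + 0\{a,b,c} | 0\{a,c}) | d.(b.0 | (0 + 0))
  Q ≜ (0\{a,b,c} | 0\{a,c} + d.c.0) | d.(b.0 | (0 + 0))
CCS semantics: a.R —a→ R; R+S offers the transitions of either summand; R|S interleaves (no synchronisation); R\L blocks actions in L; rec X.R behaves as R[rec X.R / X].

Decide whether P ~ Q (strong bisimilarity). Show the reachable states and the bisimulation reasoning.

P's transition system — 9 states:
  p0 = (d.c.0 + 0\{a,b,c} | 0\{a,c}) | d.(b.0 | (0 + 0)) has moves —d→ p1, —d→ p2
  p1 = (d.c.0 + 0\{a,b,c} | 0\{a,c}) | (b.0 | (0 + 0)) has moves —b→ p3, —d→ p4
  p2 = c.0 | d.(b.0 | (0 + 0)) has moves —c→ p5, —d→ p4
  p3 = (d.c.0 + 0\{a,b,c} | 0\{a,c}) | (0 | (0 + 0)) has moves —d→ p6
  p4 = c.0 | (b.0 | (0 + 0)) has moves —b→ p6, —c→ p7
  p5 = 0 | d.(b.0 | (0 + 0)) has moves —d→ p7
  p6 = c.0 | (0 | (0 + 0)) has moves —c→ p8
  p7 = 0 | (b.0 | (0 + 0)) has moves —b→ p8
  p8 = 0 | (0 | (0 + 0)) has moves ·
Q's transition system — 9 states:
  q0 = (0\{a,b,c} | 0\{a,c} + d.c.0) | d.(b.0 | (0 + 0)) has moves —d→ q1, —d→ q2
  q1 = (0\{a,b,c} | 0\{a,c} + d.c.0) | (b.0 | (0 + 0)) has moves —b→ q3, —d→ q4
  q2 = c.0 | d.(b.0 | (0 + 0)) has moves —c→ q5, —d→ q4
  q3 = (0\{a,b,c} | 0\{a,c} + d.c.0) | (0 | (0 + 0)) has moves —d→ q6
  q4 = c.0 | (b.0 | (0 + 0)) has moves —b→ q6, —c→ q7
  q5 = 0 | d.(b.0 | (0 + 0)) has moves —d→ q7
  q6 = c.0 | (0 | (0 + 0)) has moves —c→ q8
  q7 = 0 | (b.0 | (0 + 0)) has moves —b→ q8
  q8 = 0 | (0 | (0 + 0)) has moves ·
Bisimilarity quotient blocks:
  B0 = {p0, q0}
  B1 = {p2, q2}
  B2 = {p4, q4}
  B3 = {p7, q7}
  B4 = {p8, q8}
  B5 = {p6, q6}
  B6 = {p5, q5}
  B7 = {p1, q1}
  B8 = {p3, q3}
p0 ∈ B0, q0 ∈ B0 → same block

YES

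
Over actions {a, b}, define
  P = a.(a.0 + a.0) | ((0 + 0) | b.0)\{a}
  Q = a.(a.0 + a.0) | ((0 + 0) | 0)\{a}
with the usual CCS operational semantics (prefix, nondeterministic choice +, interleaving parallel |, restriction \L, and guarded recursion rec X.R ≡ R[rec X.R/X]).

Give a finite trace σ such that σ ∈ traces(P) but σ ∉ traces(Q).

P's transition system — 6 states:
  u0 = a.(a.0 + a.0) | ((0 + 0) | b.0)\{a} :: ··a··> u1, ··b··> u2
  u1 = (a.0 + a.0) | ((0 + 0) | b.0)\{a} :: ··a··> u3, ··b··> u4
  u2 = a.(a.0 + a.0) | ((0 + 0) | 0)\{a} :: ··a··> u4
  u3 = 0 | ((0 + 0) | b.0)\{a} :: ··b··> u5
  u4 = (a.0 + a.0) | ((0 + 0) | 0)\{a} :: ··a··> u5
  u5 = 0 | ((0 + 0) | 0)\{a} :: deadlocked
Q's transition system — 3 states:
  v0 = a.(a.0 + a.0) | ((0 + 0) | 0)\{a} :: ··a··> v1
  v1 = (a.0 + a.0) | ((0 + 0) | 0)\{a} :: ··a··> v2
  v2 = 0 | ((0 + 0) | 0)\{a} :: deadlocked
Trace ⟨b⟩ through P, begin at {u0}:
  after b @ step 1: {u2}
  ✓ P
Trace ⟨b⟩ through Q, begin at {v0}:
  after b @ step 1: ∅ (Q stuck)

b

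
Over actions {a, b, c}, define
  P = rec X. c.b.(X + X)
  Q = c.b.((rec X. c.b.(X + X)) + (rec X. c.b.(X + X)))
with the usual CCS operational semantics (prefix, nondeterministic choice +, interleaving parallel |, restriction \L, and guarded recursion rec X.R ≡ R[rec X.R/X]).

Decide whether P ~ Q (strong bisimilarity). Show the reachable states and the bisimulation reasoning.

P ~ Q

P's transition system — 3 states:
  m0 = rec X. c.b.(X + X) ⊢ -c-> m1
  m1 = b.((rec X. c.b.(X + X)) + (rec X. c.b.(X + X))) ⊢ -b-> m2
  m2 = (rec X. c.b.(X + X)) + (rec X. c.b.(X + X)) ⊢ -c-> m1
Q's transition system — 3 states:
  n0 = c.b.((rec X. c.b.(X + X)) + (rec X. c.b.(X + X))) ⊢ -c-> n1
  n1 = b.((rec X. c.b.(X + X)) + (rec X. c.b.(X + X))) ⊢ -b-> n2
  n2 = (rec X. c.b.(X + X)) + (rec X. c.b.(X + X)) ⊢ -c-> n1
Partition-refinement fixed point:
  B0 = {m0, m2, n0, n2}
  B1 = {m1, n1}
m0 ∈ B0, n0 ∈ B0 → same block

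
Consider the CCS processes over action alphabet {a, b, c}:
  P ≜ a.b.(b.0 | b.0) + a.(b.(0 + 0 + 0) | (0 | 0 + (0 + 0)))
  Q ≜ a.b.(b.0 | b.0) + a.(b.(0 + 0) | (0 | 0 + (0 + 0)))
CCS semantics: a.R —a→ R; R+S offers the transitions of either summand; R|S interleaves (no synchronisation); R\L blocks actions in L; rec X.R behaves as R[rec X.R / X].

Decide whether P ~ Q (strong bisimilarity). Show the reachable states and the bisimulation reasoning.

Reachable graph of P (8 states):
  m0 = a.b.(b.0 | b.0) + a.(b.(0 + 0 + 0) | (0 | 0 + (0 + 0))) ⊢ -a-> m1, -a-> m2
  m1 = b.(0 + 0 + 0) | (0 | 0 + (0 + 0)) ⊢ -b-> m3
  m2 = b.(b.0 | b.0) ⊢ -b-> m4
  m3 = (0 + 0 + 0) | (0 | 0 + (0 + 0)) ⊢ ·
  m4 = b.0 | b.0 ⊢ -b-> m5, -b-> m6
  m5 = 0 | b.0 ⊢ -b-> m7
  m6 = b.0 | 0 ⊢ -b-> m7
  m7 = 0 | 0 ⊢ ·
Reachable graph of Q (8 states):
  n0 = a.b.(b.0 | b.0) + a.(b.(0 + 0) | (0 | 0 + (0 + 0))) ⊢ -a-> n1, -a-> n2
  n1 = b.(0 + 0) | (0 | 0 + (0 + 0)) ⊢ -b-> n3
  n2 = b.(b.0 | b.0) ⊢ -b-> n4
  n3 = (0 + 0) | (0 | 0 + (0 + 0)) ⊢ ·
  n4 = b.0 | b.0 ⊢ -b-> n5, -b-> n6
  n5 = 0 | b.0 ⊢ -b-> n7
  n6 = b.0 | 0 ⊢ -b-> n7
  n7 = 0 | 0 ⊢ ·
Coarsest stable partition (strong bisimilarity classes):
  B0 = {m0, n0}
  B1 = {m2, n2}
  B2 = {m4, n4}
  B3 = {m1, m5, m6, n1, n5, n6}
  B4 = {m3, m7, n3, n7}
m0 ∈ B0, n0 ∈ B0 → same block

bisimilar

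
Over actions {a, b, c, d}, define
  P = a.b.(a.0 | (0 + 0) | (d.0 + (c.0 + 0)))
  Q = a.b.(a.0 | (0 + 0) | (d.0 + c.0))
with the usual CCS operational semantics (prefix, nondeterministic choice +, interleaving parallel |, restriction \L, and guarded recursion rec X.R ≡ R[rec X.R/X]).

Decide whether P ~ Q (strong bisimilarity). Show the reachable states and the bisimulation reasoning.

bisimilar

P's transition system — 6 states:
  s0 = a.b.(a.0 | (0 + 0) | (d.0 + (c.0 + 0))) ⊢ —a→ s1
  s1 = b.(a.0 | (0 + 0) | (d.0 + (c.0 + 0))) ⊢ —b→ s2
  s2 = a.0 | (0 + 0) | (d.0 + (c.0 + 0)) ⊢ —a→ s3, —c→ s4, —d→ s4
  s3 = 0 | (0 + 0) | (d.0 + (c.0 + 0)) ⊢ —c→ s5, —d→ s5
  s4 = a.0 | (0 + 0) | 0 ⊢ —a→ s5
  s5 = 0 | (0 + 0) | 0 ⊢ ·
Q's transition system — 6 states:
  t0 = a.b.(a.0 | (0 + 0) | (d.0 + c.0)) ⊢ —a→ t1
  t1 = b.(a.0 | (0 + 0) | (d.0 + c.0)) ⊢ —b→ t2
  t2 = a.0 | (0 + 0) | (d.0 + c.0) ⊢ —a→ t3, —c→ t4, —d→ t4
  t3 = 0 | (0 + 0) | (d.0 + c.0) ⊢ —c→ t5, —d→ t5
  t4 = a.0 | (0 + 0) | 0 ⊢ —a→ t5
  t5 = 0 | (0 + 0) | 0 ⊢ ·
Partition-refinement fixed point:
  B0 = {s0, t0}
  B1 = {s1, t1}
  B2 = {s2, t2}
  B3 = {s4, t4}
  B4 = {s5, t5}
  B5 = {s3, t3}
s0 ∈ B0, t0 ∈ B0 → same block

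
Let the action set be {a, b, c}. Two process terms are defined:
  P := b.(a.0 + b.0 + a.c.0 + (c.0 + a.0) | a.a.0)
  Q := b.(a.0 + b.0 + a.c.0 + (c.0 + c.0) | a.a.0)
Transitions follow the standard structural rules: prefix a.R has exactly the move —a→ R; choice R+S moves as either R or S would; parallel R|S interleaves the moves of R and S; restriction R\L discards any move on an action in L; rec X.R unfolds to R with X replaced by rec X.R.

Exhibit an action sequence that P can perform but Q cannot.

baaa

Reachable graph of P (9 states):
  u0 = b.(a.0 + b.0 + a.c.0 + (c.0 + a.0) | a.a.0) has moves -b-> u1
  u1 = a.0 + b.0 + a.c.0 + (c.0 + a.0) | a.a.0 has moves -a-> u2, -a-> u3, -a-> u4, -a-> u5, -b-> u3, -c-> u4
  u2 = (c.0 + a.0) | a.0 has moves -a-> u6, -a-> u7, -c-> u7
  u3 = 0 has moves ·
  u4 = 0 | a.a.0 has moves -a-> u7
  u5 = c.0 has moves -c-> u3
  u6 = (c.0 + a.0) | 0 has moves -a-> u8, -c-> u8
  u7 = 0 | a.0 has moves -a-> u8
  u8 = 0 | 0 has moves ·
Reachable graph of Q (9 states):
  v0 = b.(a.0 + b.0 + a.c.0 + (c.0 + c.0) | a.a.0) has moves -b-> v1
  v1 = a.0 + b.0 + a.c.0 + (c.0 + c.0) | a.a.0 has moves -a-> v2, -a-> v3, -a-> v4, -b-> v3, -c-> v5
  v2 = (c.0 + c.0) | a.0 has moves -a-> v6, -c-> v7
  v3 = 0 has moves ·
  v4 = c.0 has moves -c-> v3
  v5 = 0 | a.a.0 has moves -a-> v7
  v6 = (c.0 + c.0) | 0 has moves -c-> v8
  v7 = 0 | a.0 has moves -a-> v8
  v8 = 0 | 0 has moves ·
Run σ = ⟨baaa⟩ on P: start {u0}
  [1] b ⇒ {u1}
  [2] a ⇒ {u2, u3, u4, u5}
  [3] a ⇒ {u6, u7}
  [4] a ⇒ {u8}
  — P admits the full trace.
Run σ = ⟨baaa⟩ on Q: start {v0}
  [1] b ⇒ {v1}
  [2] a ⇒ {v2, v3, v4}
  [3] a ⇒ {v6}
  [4] a ⇒ ∅  — Q cannot continue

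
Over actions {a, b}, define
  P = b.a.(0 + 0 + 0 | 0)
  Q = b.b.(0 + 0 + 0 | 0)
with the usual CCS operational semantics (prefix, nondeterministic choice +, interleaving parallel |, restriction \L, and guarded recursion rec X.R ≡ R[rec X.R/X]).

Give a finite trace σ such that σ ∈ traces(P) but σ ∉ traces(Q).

P's transition system — 3 states:
  p0 = b.a.(0 + 0 + 0 | 0) :: ··b··> p1
  p1 = a.(0 + 0 + 0 | 0) :: ··a··> p2
  p2 = 0 + 0 + 0 | 0 :: (no moves)
Q's transition system — 3 states:
  q0 = b.b.(0 + 0 + 0 | 0) :: ··b··> q1
  q1 = b.(0 + 0 + 0 | 0) :: ··b··> q2
  q2 = 0 + 0 + 0 | 0 :: (no moves)
Executing ba from P (initial set {p0}):
  after b @ step 1: {p1}
  after a @ step 2: {p2}
  P completes σ.
Executing ba from Q (initial set {q0}):
  after b @ step 1: {q1}
  after a @ step 2: no successor for Q

ba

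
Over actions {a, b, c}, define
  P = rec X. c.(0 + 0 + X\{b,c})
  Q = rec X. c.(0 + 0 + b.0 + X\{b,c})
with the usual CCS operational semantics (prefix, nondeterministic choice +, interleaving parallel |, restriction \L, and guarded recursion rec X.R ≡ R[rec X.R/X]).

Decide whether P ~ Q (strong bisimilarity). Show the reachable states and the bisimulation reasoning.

P ≁ Q

P's transition system — 2 states:
  p0 = rec X. c.(0 + 0 + X\{b,c}) → -c-> p1
  p1 = 0 + 0 + (rec X. c.(0 + 0 + X\{b,c}))\{b,c} → ·
Q's transition system — 3 states:
  q0 = rec X. c.(0 + 0 + b.0 + X\{b,c}) → -c-> q1
  q1 = 0 + 0 + b.0 + (rec X. c.(0 + 0 + b.0 + X\{b,c}))\{b,c} → -b-> q2
  q2 = 0 → ·
Partition-refinement fixed point:
  B0 = {p0}
  B1 = {p1, q2}
  B2 = {q0}
  B3 = {q1}
p0 ∈ B0, q0 ∈ B2 → different blocks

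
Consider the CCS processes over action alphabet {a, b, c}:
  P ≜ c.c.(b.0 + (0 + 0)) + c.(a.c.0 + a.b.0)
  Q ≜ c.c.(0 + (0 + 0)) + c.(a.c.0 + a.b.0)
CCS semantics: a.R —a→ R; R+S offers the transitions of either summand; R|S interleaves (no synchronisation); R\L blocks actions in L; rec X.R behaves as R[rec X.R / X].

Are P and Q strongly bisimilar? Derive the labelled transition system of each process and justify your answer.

P's transition system — 7 states:
  u0 = c.c.(b.0 + (0 + 0)) + c.(a.c.0 + a.b.0) → —c→ u1, —c→ u2
  u1 = a.c.0 + a.b.0 → —a→ u3, —a→ u4
  u2 = c.(b.0 + (0 + 0)) → —c→ u5
  u3 = b.0 → —b→ u6
  u4 = c.0 → —c→ u6
  u5 = b.0 + (0 + 0) → —b→ u6
  u6 = 0 → stopped
Q's transition system — 7 states:
  v0 = c.c.(0 + (0 + 0)) + c.(a.c.0 + a.b.0) → —c→ v1, —c→ v2
  v1 = a.c.0 + a.b.0 → —a→ v3, —a→ v4
  v2 = c.(0 + (0 + 0)) → —c→ v5
  v3 = b.0 → —b→ v6
  v4 = c.0 → —c→ v6
  v5 = 0 + (0 + 0) → stopped
  v6 = 0 → stopped
Bisimilarity quotient blocks:
  B0 = {u0}
  B1 = {u1, v1}
  B2 = {u3, u5, v3}
  B3 = {u6, v5, v6}
  B4 = {u4, v2, v4}
  B5 = {u2}
  B6 = {v0}
u0 ∈ B0, v0 ∈ B6 → different blocks

not bisimilar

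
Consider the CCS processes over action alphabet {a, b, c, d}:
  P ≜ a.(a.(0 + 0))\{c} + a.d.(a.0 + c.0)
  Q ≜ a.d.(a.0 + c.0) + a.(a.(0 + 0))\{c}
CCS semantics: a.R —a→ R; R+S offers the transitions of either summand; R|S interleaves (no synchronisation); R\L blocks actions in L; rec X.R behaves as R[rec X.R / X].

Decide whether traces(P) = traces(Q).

traces(P) = traces(Q)

LTS(P): 6 reachable states
  p0 = a.(a.(0 + 0))\{c} + a.d.(a.0 + c.0) :: —a→ p1, —a→ p2
  p1 = (a.(0 + 0))\{c} :: —a→ p3
  p2 = d.(a.0 + c.0) :: —d→ p4
  p3 = (0 + 0)\{c} :: ∅
  p4 = a.0 + c.0 :: —a→ p5, —c→ p5
  p5 = 0 :: ∅
LTS(Q): 6 reachable states
  q0 = a.d.(a.0 + c.0) + a.(a.(0 + 0))\{c} :: —a→ q1, —a→ q2
  q1 = (a.(0 + 0))\{c} :: —a→ q3
  q2 = d.(a.0 + c.0) :: —d→ q4
  q3 = (0 + 0)\{c} :: ∅
  q4 = a.0 + c.0 :: —a→ q5, —c→ q5
  q5 = 0 :: ∅
Bisimilarity quotient blocks:
  B0 = {p0, q0}
  B1 = {p2, q2}
  B2 = {p4, q4}
  B3 = {p3, p5, q3, q5}
  B4 = {p1, q1}
p0 ∈ B0, q0 ∈ B0 → same block
Bisimilar ⇒ trace-equivalent.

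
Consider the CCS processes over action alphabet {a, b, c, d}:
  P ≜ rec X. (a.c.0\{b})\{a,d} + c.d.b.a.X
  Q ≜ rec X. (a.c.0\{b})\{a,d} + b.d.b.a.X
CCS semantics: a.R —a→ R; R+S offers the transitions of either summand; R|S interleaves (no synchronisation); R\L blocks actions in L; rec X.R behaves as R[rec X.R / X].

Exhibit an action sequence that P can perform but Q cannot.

Reachable graph of P (4 states):
  p0 = rec X. (a.c.0\{b})\{a,d} + c.d.b.a.X | —c→ p1
  p1 = d.b.a.(rec X. (a.c.0\{b})\{a,d} + c.d.b.a.X) | —d→ p2
  p2 = b.a.(rec X. (a.c.0\{b})\{a,d} + c.d.b.a.X) | —b→ p3
  p3 = a.(rec X. (a.c.0\{b})\{a,d} + c.d.b.a.X) | —a→ p0
Reachable graph of Q (4 states):
  q0 = rec X. (a.c.0\{b})\{a,d} + b.d.b.a.X | —b→ q1
  q1 = d.b.a.(rec X. (a.c.0\{b})\{a,d} + b.d.b.a.X) | —d→ q2
  q2 = b.a.(rec X. (a.c.0\{b})\{a,d} + b.d.b.a.X) | —b→ q3
  q3 = a.(rec X. (a.c.0\{b})\{a,d} + b.d.b.a.X) | —a→ q0
Run σ = ⟨c⟩ on P: start {p0}
  step 1 (c): {p1}
  — P admits the full trace.
Run σ = ⟨c⟩ on Q: start {q0}
  step 1 (c): ∅  — Q cannot continue

c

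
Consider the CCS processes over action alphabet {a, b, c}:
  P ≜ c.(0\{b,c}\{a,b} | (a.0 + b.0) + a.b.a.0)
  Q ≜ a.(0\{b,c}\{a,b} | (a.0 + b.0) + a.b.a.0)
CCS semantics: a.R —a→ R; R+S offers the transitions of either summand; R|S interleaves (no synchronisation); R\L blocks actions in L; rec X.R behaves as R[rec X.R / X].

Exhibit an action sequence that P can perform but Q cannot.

c

Reachable graph of P (6 states):
  s0 = c.(0\{b,c}\{a,b} | (a.0 + b.0) + a.b.a.0) has moves --c--▸ s1
  s1 = 0\{b,c}\{a,b} | (a.0 + b.0) + a.b.a.0 has moves --a--▸ s2, --a--▸ s3, --b--▸ s2
  s2 = 0\{b,c}\{a,b} | 0 has moves stopped
  s3 = b.a.0 has moves --b--▸ s4
  s4 = a.0 has moves --a--▸ s5
  s5 = 0 has moves stopped
Reachable graph of Q (6 states):
  t0 = a.(0\{b,c}\{a,b} | (a.0 + b.0) + a.b.a.0) has moves --a--▸ t1
  t1 = 0\{b,c}\{a,b} | (a.0 + b.0) + a.b.a.0 has moves --a--▸ t2, --a--▸ t3, --b--▸ t2
  t2 = 0\{b,c}\{a,b} | 0 has moves stopped
  t3 = b.a.0 has moves --b--▸ t4
  t4 = a.0 has moves --a--▸ t5
  t5 = 0 has moves stopped
Executing c from P (initial set {s0}):
  after c @ step 1: {s1}
  — P admits the full trace.
Executing c from Q (initial set {t0}):
  after c @ step 1: ∅  — Q cannot continue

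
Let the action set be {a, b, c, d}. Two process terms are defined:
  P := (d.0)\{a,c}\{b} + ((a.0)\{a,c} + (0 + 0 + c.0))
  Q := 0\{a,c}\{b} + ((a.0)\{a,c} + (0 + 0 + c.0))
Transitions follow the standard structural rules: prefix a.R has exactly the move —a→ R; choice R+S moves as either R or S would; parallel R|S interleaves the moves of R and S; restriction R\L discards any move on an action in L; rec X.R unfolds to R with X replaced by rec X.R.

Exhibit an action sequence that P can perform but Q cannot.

LTS(P): 3 reachable states
  u0 = (d.0)\{a,c}\{b} + ((a.0)\{a,c} + (0 + 0 + c.0)) has moves -c-> u1, -d-> u2
  u1 = 0 has moves ∅
  u2 = 0\{a,c}\{b} has moves ∅
LTS(Q): 2 reachable states
  v0 = 0\{a,c}\{b} + ((a.0)\{a,c} + (0 + 0 + c.0)) has moves -c-> v1
  v1 = 0 has moves ∅
Run σ = ⟨d⟩ on P: start {u0}
  after d @ step 1: {u2}
  P completes σ.
Run σ = ⟨d⟩ on Q: start {v0}
  after d @ step 1: ∅  — Q cannot continue

d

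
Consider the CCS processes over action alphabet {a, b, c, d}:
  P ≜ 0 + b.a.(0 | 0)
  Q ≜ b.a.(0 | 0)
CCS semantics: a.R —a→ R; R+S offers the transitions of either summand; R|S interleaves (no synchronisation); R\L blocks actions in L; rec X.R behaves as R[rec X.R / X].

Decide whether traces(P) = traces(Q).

P's transition system — 3 states:
  s0 = 0 + b.a.(0 | 0) → —b→ s1
  s1 = a.(0 | 0) → —a→ s2
  s2 = 0 | 0 → ∅
Q's transition system — 3 states:
  t0 = b.a.(0 | 0) → —b→ t1
  t1 = a.(0 | 0) → —a→ t2
  t2 = 0 | 0 → ∅
Bisimilarity quotient blocks:
  B0 = {s0, t0}
  B1 = {s1, t1}
  B2 = {s2, t2}
s0 ∈ B0, t0 ∈ B0 → same block
Bisimilar ⇒ trace-equivalent.

trace-equivalent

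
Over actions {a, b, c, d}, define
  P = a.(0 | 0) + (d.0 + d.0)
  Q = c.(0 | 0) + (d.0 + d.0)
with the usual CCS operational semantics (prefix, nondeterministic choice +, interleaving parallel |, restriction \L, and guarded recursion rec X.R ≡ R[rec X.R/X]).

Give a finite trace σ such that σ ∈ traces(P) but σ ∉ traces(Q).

a

P's transition system — 3 states:
  p0 = a.(0 | 0) + (d.0 + d.0) → ··a··> p1, ··d··> p2
  p1 = 0 | 0 → (no moves)
  p2 = 0 → (no moves)
Q's transition system — 3 states:
  q0 = c.(0 | 0) + (d.0 + d.0) → ··c··> q1, ··d··> q2
  q1 = 0 | 0 → (no moves)
  q2 = 0 → (no moves)
Executing a from P (initial set {p0}):
  [1] a ⇒ {p1}
  — P admits the full trace.
Executing a from Q (initial set {q0}):
  [1] a ⇒ no successor for Q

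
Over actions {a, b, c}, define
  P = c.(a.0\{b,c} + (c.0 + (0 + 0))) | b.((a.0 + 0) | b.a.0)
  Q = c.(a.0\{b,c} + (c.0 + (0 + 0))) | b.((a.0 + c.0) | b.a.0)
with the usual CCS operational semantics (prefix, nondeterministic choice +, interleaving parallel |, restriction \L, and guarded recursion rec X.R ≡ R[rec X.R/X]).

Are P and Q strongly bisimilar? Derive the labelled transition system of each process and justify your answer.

P ≁ Q

P's transition system — 28 states:
  p0 = c.(a.0\{b,c} + (c.0 + (0 + 0))) | b.((a.0 + 0) | b.a.0) ⊢ —b→ p1, —c→ p2
  p1 = c.(a.0\{b,c} + (c.0 + (0 + 0))) | ((a.0 + 0) | b.a.0) ⊢ —a→ p3, —b→ p4, —c→ p5
  p2 = (a.0\{b,c} + (c.0 + (0 + 0))) | b.((a.0 + 0) | b.a.0) ⊢ —a→ p6, —b→ p5, —c→ p7
  p3 = c.(a.0\{b,c} + (c.0 + (0 + 0))) | (0 | b.a.0) ⊢ —b→ p8, —c→ p9
  p4 = c.(a.0\{b,c} + (c.0 + (0 + 0))) | ((a.0 + 0) | a.0) ⊢ —a→ p10, —a→ p8, —c→ p11
  p5 = (a.0\{b,c} + (c.0 + (0 + 0))) | ((a.0 + 0) | b.a.0) ⊢ —a→ p12, —a→ p9, —b→ p11, —c→ p13
  p6 = 0\{b,c} | b.((a.0 + 0) | b.a.0) ⊢ —b→ p12
  p7 = 0 | b.((a.0 + 0) | b.a.0) ⊢ —b→ p13
  p8 = c.(a.0\{b,c} + (c.0 + (0 + 0))) | (0 | a.0) ⊢ —a→ p14, —c→ p15
  p9 = (a.0\{b,c} + (c.0 + (0 + 0))) | (0 | b.a.0) ⊢ —a→ p16, —b→ p15, —c→ p17
  p10 = c.(a.0\{b,c} + (c.0 + (0 + 0))) | ((a.0 + 0) | 0) ⊢ —a→ p14, —c→ p18
  p11 = (a.0\{b,c} + (c.0 + (0 + 0))) | ((a.0 + 0) | a.0) ⊢ —a→ p15, —a→ p18, —a→ p19, —c→ p20
  p12 = 0\{b,c} | ((a.0 + 0) | b.a.0) ⊢ —a→ p16, —b→ p19
  p13 = 0 | ((a.0 + 0) | b.a.0) ⊢ —a→ p17, —b→ p20
  p14 = c.(a.0\{b,c} + (c.0 + (0 + 0))) | (0 | 0) ⊢ —c→ p21
  p15 = (a.0\{b,c} + (c.0 + (0 + 0))) | (0 | a.0) ⊢ —a→ p21, —a→ p22, —c→ p23
  p16 = 0\{b,c} | (0 | b.a.0) ⊢ —b→ p22
  p17 = 0 | (0 | b.a.0) ⊢ —b→ p23
  p18 = (a.0\{b,c} + (c.0 + (0 + 0))) | ((a.0 + 0) | 0) ⊢ —a→ p21, —a→ p24, —c→ p25
  p19 = 0\{b,c} | ((a.0 + 0) | a.0) ⊢ —a→ p22, —a→ p24
  p20 = 0 | ((a.0 + 0) | a.0) ⊢ —a→ p23, —a→ p25
  p21 = (a.0\{b,c} + (c.0 + (0 + 0))) | (0 | 0) ⊢ —a→ p26, —c→ p27
  p22 = 0\{b,c} | (0 | a.0) ⊢ —a→ p26
  p23 = 0 | (0 | a.0) ⊢ —a→ p27
  p24 = 0\{b,c} | ((a.0 + 0) | 0) ⊢ —a→ p26
  p25 = 0 | ((a.0 + 0) | 0) ⊢ —a→ p27
  p26 = 0\{b,c} | (0 | 0) ⊢ ·
  p27 = 0 | (0 | 0) ⊢ ·
Q's transition system — 28 states:
  q0 = c.(a.0\{b,c} + (c.0 + (0 + 0))) | b.((a.0 + c.0) | b.a.0) ⊢ —b→ q1, —c→ q2
  q1 = c.(a.0\{b,c} + (c.0 + (0 + 0))) | ((a.0 + c.0) | b.a.0) ⊢ —a→ q3, —b→ q4, —c→ q3, —c→ q5
  q2 = (a.0\{b,c} + (c.0 + (0 + 0))) | b.((a.0 + c.0) | b.a.0) ⊢ —a→ q6, —b→ q5, —c→ q7
  q3 = c.(a.0\{b,c} + (c.0 + (0 + 0))) | (0 | b.a.0) ⊢ —b→ q8, —c→ q9
  q4 = c.(a.0\{b,c} + (c.0 + (0 + 0))) | ((a.0 + c.0) | a.0) ⊢ —a→ q10, —a→ q8, —c→ q11, —c→ q8
  q5 = (a.0\{b,c} + (c.0 + (0 + 0))) | ((a.0 + c.0) | b.a.0) ⊢ —a→ q12, —a→ q9, —b→ q11, —c→ q13, —c→ q9
  q6 = 0\{b,c} | b.((a.0 + c.0) | b.a.0) ⊢ —b→ q12
  q7 = 0 | b.((a.0 + c.0) | b.a.0) ⊢ —b→ q13
  q8 = c.(a.0\{b,c} + (c.0 + (0 + 0))) | (0 | a.0) ⊢ —a→ q14, —c→ q15
  q9 = (a.0\{b,c} + (c.0 + (0 + 0))) | (0 | b.a.0) ⊢ —a→ q16, —b→ q15, —c→ q17
  q10 = c.(a.0\{b,c} + (c.0 + (0 + 0))) | ((a.0 + c.0) | 0) ⊢ —a→ q14, —c→ q14, —c→ q18
  q11 = (a.0\{b,c} + (c.0 + (0 + 0))) | ((a.0 + c.0) | a.0) ⊢ —a→ q15, —a→ q18, —a→ q19, —c→ q15, —c→ q20
  q12 = 0\{b,c} | ((a.0 + c.0) | b.a.0) ⊢ —a→ q16, —b→ q19, —c→ q16
  q13 = 0 | ((a.0 + c.0) | b.a.0) ⊢ —a→ q17, —b→ q20, —c→ q17
  q14 = c.(a.0\{b,c} + (c.0 + (0 + 0))) | (0 | 0) ⊢ —c→ q21
  q15 = (a.0\{b,c} + (c.0 + (0 + 0))) | (0 | a.0) ⊢ —a→ q21, —a→ q22, —c→ q23
  q16 = 0\{b,c} | (0 | b.a.0) ⊢ —b→ q22
  q17 = 0 | (0 | b.a.0) ⊢ —b→ q23
  q18 = (a.0\{b,c} + (c.0 + (0 + 0))) | ((a.0 + c.0) | 0) ⊢ —a→ q21, —a→ q24, —c→ q21, —c→ q25
  q19 = 0\{b,c} | ((a.0 + c.0) | a.0) ⊢ —a→ q22, —a→ q24, —c→ q22
  q20 = 0 | ((a.0 + c.0) | a.0) ⊢ —a→ q23, —a→ q25, —c→ q23
  q21 = (a.0\{b,c} + (c.0 + (0 + 0))) | (0 | 0) ⊢ —a→ q26, —c→ q27
  q22 = 0\{b,c} | (0 | a.0) ⊢ —a→ q26
  q23 = 0 | (0 | a.0) ⊢ —a→ q27
  q24 = 0\{b,c} | ((a.0 + c.0) | 0) ⊢ —a→ q26, —c→ q26
  q25 = 0 | ((a.0 + c.0) | 0) ⊢ —a→ q27, —c→ q27
  q26 = 0\{b,c} | (0 | 0) ⊢ ·
  q27 = 0 | (0 | 0) ⊢ ·
Coarsest stable partition (strong bisimilarity classes):
  B0 = {p0}
  B1 = {p2}
  B2 = {p5}
  B3 = {p9, q12, q13, q9}
  B4 = {p15, p18, q15, q19, q20}
  B5 = {p21, q21, q24, q25}
  B6 = {p26, p27, q26, q27}
  B7 = {p22, p23, p24, p25, q22, q23}
  B8 = {p16, p17, q16, q17}
  B9 = {p11}
  B10 = {p19, p20}
  B11 = {p12, p13}
  B12 = {p6, p7}
  B13 = {p1}
  B14 = {p3, q3}
  B15 = {p10, p8, q8}
  B16 = {p14, q14}
  B17 = {p4}
  B18 = {q0}
  B19 = {q2}
  B20 = {q6, q7}
  B21 = {q5}
  B22 = {q11}
  B23 = {q18}
  B24 = {q1}
  B25 = {q4}
  B26 = {q10}
p0 ∈ B0, q0 ∈ B18 → different blocks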